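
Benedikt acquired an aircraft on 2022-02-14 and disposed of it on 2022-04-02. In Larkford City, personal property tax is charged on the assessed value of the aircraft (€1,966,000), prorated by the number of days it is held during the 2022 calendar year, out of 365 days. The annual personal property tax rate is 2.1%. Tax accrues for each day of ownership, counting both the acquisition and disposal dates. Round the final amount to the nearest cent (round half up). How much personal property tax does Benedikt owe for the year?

Days held (2022-02-14 to 2022-04-02): 48 out of 365
Tax = €1,966,000 × 2.1% × 48/365 = €5,429.3918

€5,429.39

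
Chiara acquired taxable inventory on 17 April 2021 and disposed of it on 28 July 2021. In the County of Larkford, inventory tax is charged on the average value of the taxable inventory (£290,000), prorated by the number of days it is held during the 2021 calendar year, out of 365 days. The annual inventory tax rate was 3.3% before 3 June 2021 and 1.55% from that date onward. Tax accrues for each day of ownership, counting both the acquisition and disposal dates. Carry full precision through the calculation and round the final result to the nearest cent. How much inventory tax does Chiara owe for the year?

£1,921.95

17 April – 2 June 2021: 47 days at 3.3% → £290,000 × 3.3% × 47/365 = £1,232.3014
3 June – 28 July 2021: 56 days at 1.55% → £290,000 × 1.55% × 56/365 = £689.6438
Total = £1,921.9452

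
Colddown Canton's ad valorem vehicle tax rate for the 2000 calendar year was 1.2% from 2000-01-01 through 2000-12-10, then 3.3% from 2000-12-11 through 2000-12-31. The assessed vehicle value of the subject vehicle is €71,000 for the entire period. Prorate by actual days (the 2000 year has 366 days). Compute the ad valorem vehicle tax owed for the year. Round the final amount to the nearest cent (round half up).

€937.55

2000-01-01 to 2000-12-10: 345 days at 1.2% → €71,000 × 1.2% × 345/366 = €803.1148
2000-12-11 to 2000-12-31: 21 days at 3.3% → €71,000 × 3.3% × 21/366 = €134.4344
Total = €937.5492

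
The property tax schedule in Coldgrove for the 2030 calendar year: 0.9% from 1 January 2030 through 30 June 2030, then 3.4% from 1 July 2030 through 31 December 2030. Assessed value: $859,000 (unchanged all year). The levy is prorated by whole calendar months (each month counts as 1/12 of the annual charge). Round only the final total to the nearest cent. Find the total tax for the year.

1 January – 30 June 2030: 6 months at 0.9% → $859,000 × 0.9% × 6/12 = $3,865.5000
1 July – 31 December 2030: 6 months at 3.4% → $859,000 × 3.4% × 6/12 = $14,603.0000
Total = $18,468.5000

$18,468.50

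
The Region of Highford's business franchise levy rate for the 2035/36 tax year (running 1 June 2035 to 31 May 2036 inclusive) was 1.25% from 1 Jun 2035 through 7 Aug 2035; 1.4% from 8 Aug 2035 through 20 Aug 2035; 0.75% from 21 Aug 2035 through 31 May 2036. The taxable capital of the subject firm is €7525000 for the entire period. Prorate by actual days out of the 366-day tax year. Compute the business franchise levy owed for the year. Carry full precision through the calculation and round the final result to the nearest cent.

1 Jun – 7 Aug 2035: 68 days at 1.25% → €7525000 × 1.25% × 68/366 = €17476.0929
8 Aug – 20 Aug 2035: 13 days at 1.4% → €7525000 × 1.4% × 13/366 = €3741.9399
21 Aug 2035 – 31 May 2036: 285 days at 0.75% → €7525000 × 0.75% × 285/366 = €43947.2336
Total = €65165.2664

€65165.27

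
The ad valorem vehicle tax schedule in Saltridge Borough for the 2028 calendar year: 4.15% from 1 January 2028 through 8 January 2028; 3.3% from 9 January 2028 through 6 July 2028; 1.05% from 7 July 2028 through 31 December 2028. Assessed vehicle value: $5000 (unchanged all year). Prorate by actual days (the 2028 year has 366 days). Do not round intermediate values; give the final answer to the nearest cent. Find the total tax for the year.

1 January – 8 January 2028: 8 days at 4.15% → $5000 × 4.15% × 8/366 = $4.5355
9 January – 6 July 2028: 180 days at 3.3% → $5000 × 3.3% × 180/366 = $81.1475
7 July – 31 December 2028: 178 days at 1.05% → $5000 × 1.05% × 178/366 = $25.5328
Total = $111.2158

$111.22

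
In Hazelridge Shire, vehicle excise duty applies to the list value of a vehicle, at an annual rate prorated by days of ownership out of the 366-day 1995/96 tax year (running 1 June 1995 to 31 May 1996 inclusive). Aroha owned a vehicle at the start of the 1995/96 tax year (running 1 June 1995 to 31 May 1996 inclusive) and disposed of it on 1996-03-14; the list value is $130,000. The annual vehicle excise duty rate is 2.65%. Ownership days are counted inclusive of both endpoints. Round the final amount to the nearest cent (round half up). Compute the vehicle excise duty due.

$2,710.82

Days held (1995-06-01 to 1996-03-14): 288 out of 366
Tax = $130,000 × 2.65% × 288/366 = $2,710.8197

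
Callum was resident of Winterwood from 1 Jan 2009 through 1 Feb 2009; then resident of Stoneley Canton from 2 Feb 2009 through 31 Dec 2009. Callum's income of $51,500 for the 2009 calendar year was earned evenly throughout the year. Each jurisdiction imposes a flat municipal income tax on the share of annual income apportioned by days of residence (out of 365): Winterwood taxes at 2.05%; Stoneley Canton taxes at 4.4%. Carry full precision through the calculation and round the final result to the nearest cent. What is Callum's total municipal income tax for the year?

Winterwood, 1 Jan – 1 Feb 2009: 32 days → $51,500 × 2.05% × 32/365 = $92.5589
Stoneley Canton, 2 Feb – 31 Dec 2009: 333 days → $51,500 × 4.4% × 333/365 = $2,067.3370
Total = $2,159.8959

$2,159.90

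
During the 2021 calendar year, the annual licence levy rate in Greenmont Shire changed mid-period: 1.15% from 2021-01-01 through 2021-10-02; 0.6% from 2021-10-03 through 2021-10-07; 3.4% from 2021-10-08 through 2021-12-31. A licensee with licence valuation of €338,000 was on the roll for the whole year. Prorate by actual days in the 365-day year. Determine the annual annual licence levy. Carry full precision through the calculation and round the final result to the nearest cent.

€5,632.56

2021-01-01 to 2021-10-02: 275 days at 1.15% → €338,000 × 1.15% × 275/365 = €2,928.5616
2021-10-03 to 2021-10-07: 5 days at 0.6% → €338,000 × 0.6% × 5/365 = €27.7808
2021-10-08 to 2021-12-31: 85 days at 3.4% → €338,000 × 3.4% × 85/365 = €2,676.2192
Total = €5,632.5616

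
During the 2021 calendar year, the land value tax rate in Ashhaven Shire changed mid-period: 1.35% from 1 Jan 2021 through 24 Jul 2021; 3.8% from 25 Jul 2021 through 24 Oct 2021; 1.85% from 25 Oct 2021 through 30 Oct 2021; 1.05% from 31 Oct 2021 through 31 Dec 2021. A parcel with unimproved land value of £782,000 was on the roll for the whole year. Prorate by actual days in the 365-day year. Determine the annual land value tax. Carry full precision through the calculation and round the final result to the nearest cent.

£15,051.89

1 Jan – 24 Jul 2021: 205 days at 1.35% → £782,000 × 1.35% × 205/365 = £5,929.2740
25 Jul – 24 Oct 2021: 92 days at 3.8% → £782,000 × 3.8% × 92/365 = £7,490.0603
25 Oct – 30 Oct 2021: 6 days at 1.85% → £782,000 × 1.85% × 6/365 = £237.8137
31 Oct – 31 Dec 2021: 62 days at 1.05% → £782,000 × 1.05% × 62/365 = £1,394.7452
Total = £15,051.8932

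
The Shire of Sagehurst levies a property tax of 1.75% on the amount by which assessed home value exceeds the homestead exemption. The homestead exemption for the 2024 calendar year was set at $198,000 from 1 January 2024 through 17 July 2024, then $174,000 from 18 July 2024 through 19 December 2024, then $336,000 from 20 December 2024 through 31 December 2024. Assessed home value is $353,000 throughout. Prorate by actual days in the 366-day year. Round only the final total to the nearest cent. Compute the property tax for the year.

$2,811.19

1 January – 17 July 2024: 199 days, exemption $198,000 → ($353,000 − $198,000) × 1.75% × 199/366 = $1,474.8292
18 July – 19 December 2024: 155 days, exemption $174,000 → ($353,000 − $174,000) × 1.75% × 155/366 = $1,326.6052
20 December – 31 December 2024: 12 days, exemption $336,000 → ($353,000 − $336,000) × 1.75% × 12/366 = $9.7541
Total = $2,811.1885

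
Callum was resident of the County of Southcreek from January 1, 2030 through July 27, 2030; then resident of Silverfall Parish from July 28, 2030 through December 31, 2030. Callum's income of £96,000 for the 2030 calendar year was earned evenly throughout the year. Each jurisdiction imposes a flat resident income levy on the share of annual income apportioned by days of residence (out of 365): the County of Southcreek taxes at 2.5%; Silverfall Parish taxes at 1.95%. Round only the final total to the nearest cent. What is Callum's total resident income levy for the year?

£2,172.89

The County of Southcreek, January 1 – July 27, 2030: 208 days → £96,000 × 2.5% × 208/365 = £1,367.6712
Silverfall Parish, July 28 – December 31, 2030: 157 days → £96,000 × 1.95% × 157/365 = £805.2164
Total = £2,172.8877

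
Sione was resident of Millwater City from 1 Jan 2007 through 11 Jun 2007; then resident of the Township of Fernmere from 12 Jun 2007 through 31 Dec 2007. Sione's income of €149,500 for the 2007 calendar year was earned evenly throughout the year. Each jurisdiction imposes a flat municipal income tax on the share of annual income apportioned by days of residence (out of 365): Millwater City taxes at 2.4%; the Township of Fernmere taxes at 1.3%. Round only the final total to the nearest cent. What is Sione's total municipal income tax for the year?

Millwater City, 1 Jan – 11 Jun 2007: 162 days → €149,500 × 2.4% × 162/365 = €1,592.4822
The Township of Fernmere, 12 Jun – 31 Dec 2007: 203 days → €149,500 × 1.3% × 203/365 = €1,080.9055
Total = €2,673.3877

€2,673.39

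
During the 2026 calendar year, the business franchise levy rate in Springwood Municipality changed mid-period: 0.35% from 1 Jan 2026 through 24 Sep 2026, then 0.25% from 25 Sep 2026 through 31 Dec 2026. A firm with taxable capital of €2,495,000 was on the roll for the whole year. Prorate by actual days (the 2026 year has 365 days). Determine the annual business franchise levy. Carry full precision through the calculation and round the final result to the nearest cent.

1 Jan – 24 Sep 2026: 267 days at 0.35% → €2,495,000 × 0.35% × 267/365 = €6,387.8836
25 Sep – 31 Dec 2026: 98 days at 0.25% → €2,495,000 × 0.25% × 98/365 = €1,674.7260
Total = €8,062.6096

€8,062.61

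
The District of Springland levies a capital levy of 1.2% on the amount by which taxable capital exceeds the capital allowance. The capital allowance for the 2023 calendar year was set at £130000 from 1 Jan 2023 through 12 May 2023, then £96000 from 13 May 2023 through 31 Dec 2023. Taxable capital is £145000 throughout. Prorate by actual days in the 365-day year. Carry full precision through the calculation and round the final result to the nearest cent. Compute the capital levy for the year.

£440.45

1 Jan – 12 May 2023: 132 days, exemption £130000 → (£145000 − £130000) × 1.2% × 132/365 = £65.0959
13 May – 31 Dec 2023: 233 days, exemption £96000 → (£145000 − £96000) × 1.2% × 233/365 = £375.3534
Total = £440.4493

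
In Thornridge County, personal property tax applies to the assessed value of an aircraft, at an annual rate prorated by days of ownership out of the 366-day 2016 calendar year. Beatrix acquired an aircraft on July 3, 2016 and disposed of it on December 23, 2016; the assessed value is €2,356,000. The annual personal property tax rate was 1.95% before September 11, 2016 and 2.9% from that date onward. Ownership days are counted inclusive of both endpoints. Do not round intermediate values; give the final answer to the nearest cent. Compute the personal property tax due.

€28,201.19

July 3 – September 10, 2016: 70 days at 1.95% → €2,356,000 × 1.95% × 70/366 = €8,786.7213
September 11 – December 23, 2016: 104 days at 2.9% → €2,356,000 × 2.9% × 104/366 = €19,414.4699
Total = €28,201.1913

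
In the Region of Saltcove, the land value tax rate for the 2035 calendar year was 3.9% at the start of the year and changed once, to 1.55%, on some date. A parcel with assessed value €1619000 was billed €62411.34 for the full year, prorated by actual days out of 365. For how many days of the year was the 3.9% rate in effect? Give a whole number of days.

Let d = days at the first rate; then 365 − d days at the second rate.
€1619000 × [3.9%·d + 1.55%·(365−d)] / 365 = €62411.34
Solving gives d = 358, so the new rate took effect on 25 December 2035.

358 days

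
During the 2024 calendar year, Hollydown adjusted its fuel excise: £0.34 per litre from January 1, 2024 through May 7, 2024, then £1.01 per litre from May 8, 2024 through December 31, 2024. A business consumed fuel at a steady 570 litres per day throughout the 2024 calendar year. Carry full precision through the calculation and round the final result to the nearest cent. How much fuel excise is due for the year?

January 1 – May 7, 2024: 128 days × 570 litres/day = 72,960 litres at £0.34/litre → £24,806.40
May 8 – December 31, 2024: 238 days × 570 litres/day = 135,660 litres at £1.01/litre → £137,016.60

£161,823.00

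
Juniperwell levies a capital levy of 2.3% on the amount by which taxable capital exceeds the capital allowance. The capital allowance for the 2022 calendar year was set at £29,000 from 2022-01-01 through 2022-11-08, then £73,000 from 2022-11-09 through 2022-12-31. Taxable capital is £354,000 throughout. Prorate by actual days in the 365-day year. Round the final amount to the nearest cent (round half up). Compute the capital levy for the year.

2022-01-01 to 2022-11-08: 312 days, exemption £29,000 → (£354,000 − £29,000) × 2.3% × 312/365 = £6,389.5890
2022-11-09 to 2022-12-31: 53 days, exemption £73,000 → (£354,000 − £73,000) × 2.3% × 53/365 = £938.4630
Total = £7,328.0521

£7,328.05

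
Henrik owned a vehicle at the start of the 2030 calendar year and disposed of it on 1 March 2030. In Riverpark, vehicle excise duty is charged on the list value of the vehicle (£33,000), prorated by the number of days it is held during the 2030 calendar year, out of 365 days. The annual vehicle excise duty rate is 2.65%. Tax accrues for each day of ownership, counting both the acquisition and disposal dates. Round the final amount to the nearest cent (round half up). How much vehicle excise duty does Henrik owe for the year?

£143.75

Days held (1 January – 1 March 2030): 60 out of 365
Tax = £33,000 × 2.65% × 60/365 = £143.7534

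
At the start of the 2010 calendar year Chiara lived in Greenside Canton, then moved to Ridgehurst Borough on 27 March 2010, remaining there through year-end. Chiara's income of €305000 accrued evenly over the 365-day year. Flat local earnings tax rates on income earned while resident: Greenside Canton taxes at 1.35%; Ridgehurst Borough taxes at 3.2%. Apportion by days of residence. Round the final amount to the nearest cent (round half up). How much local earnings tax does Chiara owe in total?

€8445.99

Greenside Canton, 1 January – 26 March 2010: 85 days → €305000 × 1.35% × 85/365 = €958.8699
Ridgehurst Borough, 27 March – 31 December 2010: 280 days → €305000 × 3.2% × 280/365 = €7487.1233
Total = €8445.9932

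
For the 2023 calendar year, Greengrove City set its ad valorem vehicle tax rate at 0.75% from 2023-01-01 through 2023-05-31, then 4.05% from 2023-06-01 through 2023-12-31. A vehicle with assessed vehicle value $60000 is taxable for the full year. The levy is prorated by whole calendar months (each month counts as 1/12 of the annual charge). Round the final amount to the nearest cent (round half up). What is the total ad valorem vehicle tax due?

2023-01-01 to 2023-05-31: 5 months at 0.75% → $60000 × 0.75% × 5/12 = $187.5000
2023-06-01 to 2023-12-31: 7 months at 4.05% → $60000 × 4.05% × 7/12 = $1417.5000
Total = $1605.0000

$1605.00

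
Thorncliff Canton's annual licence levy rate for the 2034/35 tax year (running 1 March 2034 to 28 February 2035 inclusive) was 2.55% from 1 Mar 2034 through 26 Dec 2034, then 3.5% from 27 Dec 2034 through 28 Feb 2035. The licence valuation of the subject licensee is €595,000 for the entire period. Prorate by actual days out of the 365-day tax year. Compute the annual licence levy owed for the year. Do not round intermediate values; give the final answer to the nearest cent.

€16,163.62

1 Mar – 26 Dec 2034: 301 days at 2.55% → €595,000 × 2.55% × 301/365 = €12,512.1164
27 Dec 2034 – 28 Feb 2035: 64 days at 3.5% → €595,000 × 3.5% × 64/365 = €3,651.5068
Total = €16,163.6233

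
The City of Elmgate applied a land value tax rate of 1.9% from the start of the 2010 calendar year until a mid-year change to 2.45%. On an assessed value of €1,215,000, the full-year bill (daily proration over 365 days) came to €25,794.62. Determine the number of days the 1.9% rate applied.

Let d = days at the first rate; then 365 − d days at the second rate.
€1,215,000 × [1.9%·d + 2.45%·(365−d)] / 365 = €25,794.62
Solving gives d = 217, so the new rate took effect on 6 Aug 2010.

217 days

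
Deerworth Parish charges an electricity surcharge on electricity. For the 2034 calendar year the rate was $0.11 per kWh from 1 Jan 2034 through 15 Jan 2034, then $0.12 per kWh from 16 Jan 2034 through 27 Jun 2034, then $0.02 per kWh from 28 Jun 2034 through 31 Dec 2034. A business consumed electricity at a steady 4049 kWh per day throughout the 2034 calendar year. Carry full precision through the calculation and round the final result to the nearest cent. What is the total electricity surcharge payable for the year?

$101022.55

1 Jan – 15 Jan 2034: 15 days × 4049 kWh/day = 60,735 kWh at $0.11/kWh → $6680.85
16 Jan – 27 Jun 2034: 163 days × 4049 kWh/day = 659,987 kWh at $0.12/kWh → $79198.44
28 Jun – 31 Dec 2034: 187 days × 4049 kWh/day = 757,163 kWh at $0.02/kWh → $15143.26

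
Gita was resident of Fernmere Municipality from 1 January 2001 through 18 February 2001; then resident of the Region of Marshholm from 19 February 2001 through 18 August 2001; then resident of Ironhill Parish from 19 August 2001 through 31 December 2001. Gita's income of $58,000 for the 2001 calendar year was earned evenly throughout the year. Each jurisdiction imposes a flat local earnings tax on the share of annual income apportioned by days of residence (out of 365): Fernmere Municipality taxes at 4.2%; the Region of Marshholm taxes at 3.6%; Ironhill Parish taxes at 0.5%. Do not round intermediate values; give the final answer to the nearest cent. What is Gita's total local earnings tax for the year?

$1,469.70

Fernmere Municipality, 1 January – 18 February 2001: 49 days → $58,000 × 4.2% × 49/365 = $327.0247
The Region of Marshholm, 19 February – 18 August 2001: 181 days → $58,000 × 3.6% × 181/365 = $1,035.4192
Ironhill Parish, 19 August – 31 December 2001: 135 days → $58,000 × 0.5% × 135/365 = $107.2603
Total = $1,469.7041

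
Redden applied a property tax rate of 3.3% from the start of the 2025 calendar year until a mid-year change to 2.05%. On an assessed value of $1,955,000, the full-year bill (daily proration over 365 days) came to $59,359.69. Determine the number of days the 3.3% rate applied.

288 days

Let d = days at the first rate; then 365 − d days at the second rate.
$1,955,000 × [3.3%·d + 2.05%·(365−d)] / 365 = $59,359.69
Solving gives d = 288, so the new rate took effect on 16 Oct 2025.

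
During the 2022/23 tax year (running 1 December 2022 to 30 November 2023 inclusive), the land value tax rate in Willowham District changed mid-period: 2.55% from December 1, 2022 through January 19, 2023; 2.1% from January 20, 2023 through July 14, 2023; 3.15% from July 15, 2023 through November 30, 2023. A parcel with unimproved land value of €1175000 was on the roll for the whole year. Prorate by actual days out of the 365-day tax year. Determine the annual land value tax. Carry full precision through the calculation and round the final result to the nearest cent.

€30097.71

December 1, 2022 – January 19, 2023: 50 days at 2.55% → €1175000 × 2.55% × 50/365 = €4104.4521
January 20 – July 14, 2023: 176 days at 2.1% → €1175000 × 2.1% × 176/365 = €11898.0822
July 15 – November 30, 2023: 139 days at 3.15% → €1175000 × 3.15% × 139/365 = €14095.1712
Total = €30097.7055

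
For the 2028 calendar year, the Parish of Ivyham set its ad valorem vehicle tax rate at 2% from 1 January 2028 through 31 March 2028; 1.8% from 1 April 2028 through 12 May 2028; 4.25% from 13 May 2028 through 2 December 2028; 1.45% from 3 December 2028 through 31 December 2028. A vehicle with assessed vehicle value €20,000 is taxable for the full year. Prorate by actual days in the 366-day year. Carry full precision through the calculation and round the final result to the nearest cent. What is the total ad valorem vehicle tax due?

€637.51

1 January – 31 March 2028: 91 days at 2% → €20,000 × 2% × 91/366 = €99.4536
1 April – 12 May 2028: 42 days at 1.8% → €20,000 × 1.8% × 42/366 = €41.3115
13 May – 2 December 2028: 204 days at 4.25% → €20,000 × 4.25% × 204/366 = €473.7705
3 December – 31 December 2028: 29 days at 1.45% → €20,000 × 1.45% × 29/366 = €22.9781
Total = €637.5137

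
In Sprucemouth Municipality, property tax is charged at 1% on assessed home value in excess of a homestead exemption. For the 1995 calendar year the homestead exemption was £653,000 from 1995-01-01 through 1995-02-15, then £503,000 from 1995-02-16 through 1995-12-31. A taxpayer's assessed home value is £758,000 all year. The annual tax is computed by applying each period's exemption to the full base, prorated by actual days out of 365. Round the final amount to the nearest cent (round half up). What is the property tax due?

1995-01-01 to 1995-02-15: 46 days, exemption £653,000 → (£758,000 − £653,000) × 1% × 46/365 = £132.3288
1995-02-16 to 1995-12-31: 319 days, exemption £503,000 → (£758,000 − £503,000) × 1% × 319/365 = £2,228.6301
Total = £2,360.9589

£2,360.96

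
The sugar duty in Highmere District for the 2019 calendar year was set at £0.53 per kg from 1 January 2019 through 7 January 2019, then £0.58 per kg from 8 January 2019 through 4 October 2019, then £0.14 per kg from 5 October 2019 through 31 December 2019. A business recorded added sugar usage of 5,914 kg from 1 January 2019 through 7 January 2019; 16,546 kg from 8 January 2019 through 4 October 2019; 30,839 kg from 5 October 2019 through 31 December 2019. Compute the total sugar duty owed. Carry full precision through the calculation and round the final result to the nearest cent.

1 January – 7 January 2019: 5,914 kg at £0.53/kg → £3,134.42
8 January – 4 October 2019: 16,546 kg at £0.58/kg → £9,596.68
5 October – 31 December 2019: 30,839 kg at £0.14/kg → £4,317.46

£17,048.56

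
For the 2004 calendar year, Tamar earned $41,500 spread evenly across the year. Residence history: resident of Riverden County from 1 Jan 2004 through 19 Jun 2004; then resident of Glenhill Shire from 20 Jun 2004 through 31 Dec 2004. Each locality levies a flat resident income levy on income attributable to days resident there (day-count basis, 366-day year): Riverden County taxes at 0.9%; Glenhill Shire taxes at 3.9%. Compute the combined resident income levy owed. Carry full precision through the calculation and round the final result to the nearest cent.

$1,036.82

Riverden County, 1 Jan – 19 Jun 2004: 171 days → $41,500 × 0.9% × 171/366 = $174.5041
Glenhill Shire, 20 Jun – 31 Dec 2004: 195 days → $41,500 × 3.9% × 195/366 = $862.3156
Total = $1,036.8197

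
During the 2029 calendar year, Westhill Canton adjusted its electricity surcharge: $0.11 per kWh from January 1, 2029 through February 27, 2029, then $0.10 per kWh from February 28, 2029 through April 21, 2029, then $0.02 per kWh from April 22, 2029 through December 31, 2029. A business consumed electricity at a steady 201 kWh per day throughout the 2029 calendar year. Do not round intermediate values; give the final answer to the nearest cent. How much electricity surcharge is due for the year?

$3368.76

January 1 – February 27, 2029: 58 days × 201 kWh/day = 11,658 kWh at $0.11/kWh → $1282.38
February 28 – April 21, 2029: 53 days × 201 kWh/day = 10,653 kWh at $0.10/kWh → $1065.30
April 22 – December 31, 2029: 254 days × 201 kWh/day = 51,054 kWh at $0.02/kWh → $1021.08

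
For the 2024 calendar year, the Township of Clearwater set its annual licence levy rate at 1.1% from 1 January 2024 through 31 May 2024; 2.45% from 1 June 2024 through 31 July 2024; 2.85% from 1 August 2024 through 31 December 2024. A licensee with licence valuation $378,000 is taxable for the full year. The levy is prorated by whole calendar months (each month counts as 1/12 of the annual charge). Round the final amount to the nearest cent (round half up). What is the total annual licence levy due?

$7,764.75

1 January – 31 May 2024: 5 months at 1.1% → $378,000 × 1.1% × 5/12 = $1,732.5000
1 June – 31 July 2024: 2 months at 2.45% → $378,000 × 2.45% × 2/12 = $1,543.5000
1 August – 31 December 2024: 5 months at 2.85% → $378,000 × 2.85% × 5/12 = $4,488.7500
Total = $7,764.7500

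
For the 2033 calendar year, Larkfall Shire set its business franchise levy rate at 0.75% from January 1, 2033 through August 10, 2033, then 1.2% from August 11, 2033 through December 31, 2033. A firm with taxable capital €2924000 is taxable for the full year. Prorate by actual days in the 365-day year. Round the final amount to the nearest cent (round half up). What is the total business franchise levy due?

January 1 – August 10, 2033: 222 days at 0.75% → €2924000 × 0.75% × 222/365 = €13338.2466
August 11 – December 31, 2033: 143 days at 1.2% → €2924000 × 1.2% × 143/365 = €13746.8055
Total = €27085.0521

€27085.05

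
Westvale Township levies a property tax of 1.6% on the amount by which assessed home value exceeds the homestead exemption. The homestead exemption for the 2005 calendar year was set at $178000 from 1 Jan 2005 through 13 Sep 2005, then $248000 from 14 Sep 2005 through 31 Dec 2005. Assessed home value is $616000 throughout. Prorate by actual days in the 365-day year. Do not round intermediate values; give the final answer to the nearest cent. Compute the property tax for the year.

$6673.53

1 Jan – 13 Sep 2005: 256 days, exemption $178000 → ($616000 − $178000) × 1.6% × 256/365 = $4915.2000
14 Sep – 31 Dec 2005: 109 days, exemption $248000 → ($616000 − $248000) × 1.6% × 109/365 = $1758.3342
Total = $6673.5342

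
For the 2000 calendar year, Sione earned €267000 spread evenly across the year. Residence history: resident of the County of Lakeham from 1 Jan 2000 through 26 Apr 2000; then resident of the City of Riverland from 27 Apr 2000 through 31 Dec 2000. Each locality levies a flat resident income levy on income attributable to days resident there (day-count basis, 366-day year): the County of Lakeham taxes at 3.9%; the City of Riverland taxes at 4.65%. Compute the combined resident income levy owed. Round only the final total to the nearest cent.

€11775.36

The County of Lakeham, 1 Jan – 26 Apr 2000: 117 days → €267000 × 3.9% × 117/366 = €3328.7459
The City of Riverland, 27 Apr – 31 Dec 2000: 249 days → €267000 × 4.65% × 249/366 = €8446.6107
Total = €11775.3566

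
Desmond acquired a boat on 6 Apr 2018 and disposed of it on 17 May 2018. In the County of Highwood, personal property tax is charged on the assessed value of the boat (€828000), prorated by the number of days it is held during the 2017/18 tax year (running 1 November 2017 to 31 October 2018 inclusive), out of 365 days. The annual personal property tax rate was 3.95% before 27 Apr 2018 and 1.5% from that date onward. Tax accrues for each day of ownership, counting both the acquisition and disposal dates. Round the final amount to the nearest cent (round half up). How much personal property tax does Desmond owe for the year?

6 Apr – 26 Apr 2018: 21 days at 3.95% → €828000 × 3.95% × 21/365 = €1881.7151
27 Apr – 17 May 2018: 21 days at 1.5% → €828000 × 1.5% × 21/365 = €714.5753
Total = €2596.2904

€2596.29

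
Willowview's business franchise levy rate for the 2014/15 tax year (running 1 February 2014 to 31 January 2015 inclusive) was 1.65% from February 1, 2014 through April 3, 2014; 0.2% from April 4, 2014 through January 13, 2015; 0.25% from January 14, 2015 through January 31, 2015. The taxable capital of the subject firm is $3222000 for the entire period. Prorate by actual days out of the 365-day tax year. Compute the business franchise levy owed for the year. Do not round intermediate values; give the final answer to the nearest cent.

February 1 – April 3, 2014: 62 days at 1.65% → $3222000 × 1.65% × 62/365 = $9030.4274
April 4, 2014 – January 13, 2015: 285 days at 0.2% → $3222000 × 0.2% × 285/365 = $5031.6164
January 14 – January 31, 2015: 18 days at 0.25% → $3222000 × 0.25% × 18/365 = $397.2329
Total = $14459.2767

$14459.28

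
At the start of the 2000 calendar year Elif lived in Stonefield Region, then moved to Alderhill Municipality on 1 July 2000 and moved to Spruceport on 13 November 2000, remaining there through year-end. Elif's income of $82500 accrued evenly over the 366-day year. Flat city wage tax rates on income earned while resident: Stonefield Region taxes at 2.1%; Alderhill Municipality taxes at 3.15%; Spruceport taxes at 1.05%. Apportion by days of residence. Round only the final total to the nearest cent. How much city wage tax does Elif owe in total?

$1936.05

Stonefield Region, 1 January – 30 June 2000: 182 days → $82500 × 2.1% × 182/366 = $861.5164
Alderhill Municipality, 1 July – 12 November 2000: 135 days → $82500 × 3.15% × 135/366 = $958.5553
Spruceport, 13 November – 31 December 2000: 49 days → $82500 × 1.05% × 49/366 = $115.9734
Total = $1936.0451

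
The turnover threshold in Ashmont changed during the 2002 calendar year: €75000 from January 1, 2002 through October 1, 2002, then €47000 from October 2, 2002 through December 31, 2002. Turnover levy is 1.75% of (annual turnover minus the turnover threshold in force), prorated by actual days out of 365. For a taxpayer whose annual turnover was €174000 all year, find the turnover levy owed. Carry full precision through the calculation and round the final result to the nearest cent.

January 1 – October 1, 2002: 274 days, exemption €75000 → (€174000 − €75000) × 1.75% × 274/365 = €1300.5616
October 2 – December 31, 2002: 91 days, exemption €47000 → (€174000 − €47000) × 1.75% × 91/365 = €554.1027
Total = €1854.6644

€1854.66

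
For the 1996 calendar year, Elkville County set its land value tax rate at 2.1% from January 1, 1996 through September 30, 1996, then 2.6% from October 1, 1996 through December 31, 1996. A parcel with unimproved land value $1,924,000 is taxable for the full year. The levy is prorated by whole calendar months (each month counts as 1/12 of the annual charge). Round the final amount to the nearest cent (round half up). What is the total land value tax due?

January 1 – September 30, 1996: 9 months at 2.1% → $1,924,000 × 2.1% × 9/12 = $30,303.0000
October 1 – December 31, 1996: 3 months at 2.6% → $1,924,000 × 2.6% × 3/12 = $12,506.0000
Total = $42,809.0000

$42,809.00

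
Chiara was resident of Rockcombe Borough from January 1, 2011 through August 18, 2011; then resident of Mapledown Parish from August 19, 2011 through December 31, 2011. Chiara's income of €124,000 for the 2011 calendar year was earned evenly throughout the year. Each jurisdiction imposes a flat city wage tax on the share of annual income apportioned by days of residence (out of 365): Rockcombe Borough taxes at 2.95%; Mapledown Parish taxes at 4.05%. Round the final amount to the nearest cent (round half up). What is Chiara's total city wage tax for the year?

€4,162.49

Rockcombe Borough, January 1 – August 18, 2011: 230 days → €124,000 × 2.95% × 230/365 = €2,305.0411
Mapledown Parish, August 19 – December 31, 2011: 135 days → €124,000 × 4.05% × 135/365 = €1,857.4521
Total = €4,162.4932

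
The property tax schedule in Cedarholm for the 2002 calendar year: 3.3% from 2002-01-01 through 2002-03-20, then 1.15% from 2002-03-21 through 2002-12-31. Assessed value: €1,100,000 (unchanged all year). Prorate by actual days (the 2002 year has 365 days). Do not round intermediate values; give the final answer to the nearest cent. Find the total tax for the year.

€17,768.77

2002-01-01 to 2002-03-20: 79 days at 3.3% → €1,100,000 × 3.3% × 79/365 = €7,856.7123
2002-03-21 to 2002-12-31: 286 days at 1.15% → €1,100,000 × 1.15% × 286/365 = €9,912.0548
Total = €17,768.7671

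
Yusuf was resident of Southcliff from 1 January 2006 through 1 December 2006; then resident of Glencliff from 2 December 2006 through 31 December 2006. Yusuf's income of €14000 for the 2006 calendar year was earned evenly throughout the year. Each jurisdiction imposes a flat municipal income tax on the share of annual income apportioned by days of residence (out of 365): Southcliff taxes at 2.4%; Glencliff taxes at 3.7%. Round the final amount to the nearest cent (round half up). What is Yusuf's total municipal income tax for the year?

Southcliff, 1 January – 1 December 2006: 335 days → €14000 × 2.4% × 335/365 = €308.3836
Glencliff, 2 December – 31 December 2006: 30 days → €14000 × 3.7% × 30/365 = €42.5753
Total = €350.9589

€350.96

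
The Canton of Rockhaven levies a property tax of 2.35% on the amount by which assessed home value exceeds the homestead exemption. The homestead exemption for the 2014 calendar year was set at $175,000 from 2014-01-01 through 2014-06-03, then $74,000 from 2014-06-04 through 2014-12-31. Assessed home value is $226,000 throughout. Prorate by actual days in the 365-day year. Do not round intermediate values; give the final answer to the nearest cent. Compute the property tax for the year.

$2,570.58

2014-01-01 to 2014-06-03: 154 days, exemption $175,000 → ($226,000 − $175,000) × 2.35% × 154/365 = $505.6685
2014-06-04 to 2014-12-31: 211 days, exemption $74,000 → ($226,000 − $74,000) × 2.35% × 211/365 = $2,064.9096
Total = $2,570.5781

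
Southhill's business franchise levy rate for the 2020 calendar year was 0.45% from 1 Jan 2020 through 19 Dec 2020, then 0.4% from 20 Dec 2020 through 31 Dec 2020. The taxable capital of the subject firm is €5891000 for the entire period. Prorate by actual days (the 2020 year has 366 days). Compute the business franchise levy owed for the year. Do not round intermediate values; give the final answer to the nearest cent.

€26412.93

1 Jan – 19 Dec 2020: 354 days at 0.45% → €5891000 × 0.45% × 354/366 = €25640.3361
20 Dec – 31 Dec 2020: 12 days at 0.4% → €5891000 × 0.4% × 12/366 = €772.5902
Total = €26412.9262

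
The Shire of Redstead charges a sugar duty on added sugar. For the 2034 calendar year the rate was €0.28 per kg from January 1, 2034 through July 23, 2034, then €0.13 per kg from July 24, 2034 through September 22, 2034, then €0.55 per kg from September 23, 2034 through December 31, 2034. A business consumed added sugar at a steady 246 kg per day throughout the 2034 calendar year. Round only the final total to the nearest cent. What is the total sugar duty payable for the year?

January 1 – July 23, 2034: 204 days × 246 kg/day = 50,184 kg at €0.28/kg → €14,051.52
July 24 – September 22, 2034: 61 days × 246 kg/day = 15,006 kg at €0.13/kg → €1,950.78
September 23 – December 31, 2034: 100 days × 246 kg/day = 24,600 kg at €0.55/kg → €13,530.00

€29,532.30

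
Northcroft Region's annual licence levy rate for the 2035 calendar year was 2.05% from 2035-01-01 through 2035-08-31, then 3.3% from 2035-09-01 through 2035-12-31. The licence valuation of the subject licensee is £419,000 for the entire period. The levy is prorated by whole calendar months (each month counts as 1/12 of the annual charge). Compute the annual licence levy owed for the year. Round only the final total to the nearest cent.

2035-01-01 to 2035-08-31: 8 months at 2.05% → £419,000 × 2.05% × 8/12 = £5,726.3333
2035-09-01 to 2035-12-31: 4 months at 3.3% → £419,000 × 3.3% × 4/12 = £4,609.0000
Total = £10,335.3333

£10,335.33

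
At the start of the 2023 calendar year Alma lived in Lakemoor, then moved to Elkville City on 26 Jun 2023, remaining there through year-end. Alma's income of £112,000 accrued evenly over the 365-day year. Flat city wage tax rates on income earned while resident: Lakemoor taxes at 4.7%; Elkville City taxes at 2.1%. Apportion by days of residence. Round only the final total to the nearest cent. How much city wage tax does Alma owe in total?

Lakemoor, 1 Jan – 25 Jun 2023: 176 days → £112,000 × 4.7% × 176/365 = £2,538.2575
Elkville City, 26 Jun – 31 Dec 2023: 189 days → £112,000 × 2.1% × 189/365 = £1,217.8849
Total = £3,756.1425

£3,756.14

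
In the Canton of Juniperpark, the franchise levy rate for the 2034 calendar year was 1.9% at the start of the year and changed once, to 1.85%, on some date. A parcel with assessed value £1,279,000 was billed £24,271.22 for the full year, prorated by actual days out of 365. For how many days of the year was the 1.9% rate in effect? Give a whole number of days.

348 days

Let d = days at the first rate; then 365 − d days at the second rate.
£1,279,000 × [1.9%·d + 1.85%·(365−d)] / 365 = £24,271.22
Solving gives d = 348, so the new rate took effect on December 15, 2034.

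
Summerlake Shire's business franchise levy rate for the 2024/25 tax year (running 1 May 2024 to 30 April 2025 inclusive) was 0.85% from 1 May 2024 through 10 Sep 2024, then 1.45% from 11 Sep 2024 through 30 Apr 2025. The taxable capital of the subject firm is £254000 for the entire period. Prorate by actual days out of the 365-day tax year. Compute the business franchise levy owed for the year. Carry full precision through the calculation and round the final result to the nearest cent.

1 May – 10 Sep 2024: 133 days at 0.85% → £254000 × 0.85% × 133/365 = £786.7041
11 Sep 2024 – 30 Apr 2025: 232 days at 1.45% → £254000 × 1.45% × 232/365 = £2340.9753
Total = £3127.6795

£3127.68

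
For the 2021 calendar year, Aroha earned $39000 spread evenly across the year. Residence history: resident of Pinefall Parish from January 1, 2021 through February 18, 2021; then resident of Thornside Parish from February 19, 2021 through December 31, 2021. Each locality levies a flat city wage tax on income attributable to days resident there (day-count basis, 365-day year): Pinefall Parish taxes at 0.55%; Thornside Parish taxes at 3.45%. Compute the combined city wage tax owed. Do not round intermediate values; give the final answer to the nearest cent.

$1193.67

Pinefall Parish, January 1 – February 18, 2021: 49 days → $39000 × 0.55% × 49/365 = $28.7959
Thornside Parish, February 19 – December 31, 2021: 316 days → $39000 × 3.45% × 316/365 = $1164.8712
Total = $1193.6671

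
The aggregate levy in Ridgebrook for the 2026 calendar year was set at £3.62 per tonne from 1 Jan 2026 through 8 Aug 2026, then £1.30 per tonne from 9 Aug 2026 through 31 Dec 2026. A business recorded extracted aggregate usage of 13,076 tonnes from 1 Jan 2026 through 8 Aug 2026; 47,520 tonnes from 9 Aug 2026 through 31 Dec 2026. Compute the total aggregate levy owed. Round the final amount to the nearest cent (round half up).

1 Jan – 8 Aug 2026: 13,076 tonnes at £3.62/tonne → £47,335.12
9 Aug – 31 Dec 2026: 47,520 tonnes at £1.30/tonne → £61,776.00

£109,111.12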